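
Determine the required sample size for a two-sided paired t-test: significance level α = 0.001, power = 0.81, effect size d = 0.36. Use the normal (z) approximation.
n = 135 pairs

Sample size formula (paired t-test, normal approximation):
n = ((z_{α/2} + z_β) / d)²

z_{α/2} = 3.291 (for α = 0.001, two-sided)
z_β = 0.878 (for power = 0.81)
d = 0.36

n = ((3.291 + 0.878) / 0.36)²
n = (11.581)²
n ≈ 134.12
Round up to the next whole number: n = 135 pairs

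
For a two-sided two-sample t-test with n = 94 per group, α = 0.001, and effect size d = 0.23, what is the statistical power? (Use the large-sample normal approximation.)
Power ≈ 0.04

Power calculation (two-sample t-test, normal approximation):
z_β = d · √(n/2) - z_{α/2}
z_β = 0.23 · √(94/2) - 3.291
z_β = 0.23 · 6.856 - 3.291
z_β = -1.714

Power = Φ(z_β) = Φ(-1.714) ≈ 0.043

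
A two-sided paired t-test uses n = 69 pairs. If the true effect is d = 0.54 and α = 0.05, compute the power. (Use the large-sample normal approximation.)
Power ≈ 0.99

Power calculation (paired t-test, normal approximation):
z_β = d · √n - z_{α/2}
z_β = 0.54 · √69 - 1.960
z_β = 0.54 · 8.307 - 1.960
z_β = 2.526

Power = Φ(z_β) = Φ(2.526) ≈ 0.994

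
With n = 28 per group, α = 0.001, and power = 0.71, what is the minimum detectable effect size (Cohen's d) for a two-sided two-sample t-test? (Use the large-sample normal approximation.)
d ≈ 1.03

Minimum detectable effect (two-sample t-test, normal approximation):
d = (z_{α/2} + z_β) / √(n/2)
d = (3.291 + 0.553) / √(28/2)
d = 3.844 / 3.742
d ≈ 1.03

By Cohen's convention (0.2 small / 0.5 medium / 0.8 large): large effect.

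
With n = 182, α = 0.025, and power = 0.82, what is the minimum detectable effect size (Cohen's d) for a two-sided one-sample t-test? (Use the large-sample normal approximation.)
d ≈ 0.23

Minimum detectable effect (one-sample t-test, normal approximation):
d = (z_{α/2} + z_β) / √n
d = (2.241 + 0.915) / √182
d = 3.157 / 13.491
d ≈ 0.23

By Cohen's convention (0.2 small / 0.5 medium / 0.8 large): small effect.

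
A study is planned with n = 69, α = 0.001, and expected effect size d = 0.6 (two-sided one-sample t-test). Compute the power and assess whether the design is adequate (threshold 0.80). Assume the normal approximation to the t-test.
Power ≈ 0.95; the study is adequately powered (power ≥ 0.80)

Power calculation (one-sample t-test, normal approximation):
z_β = d · √n - z_{α/2}
z_β = 0.6 · √69 - 3.291
z_β = 0.6 · 8.307 - 3.291
z_β = 1.693

Power = Φ(z_β) = Φ(1.693) ≈ 0.955

Effect size d = 0.6 is medium by Cohen's convention (0.2/0.5/0.8).

Threshold: power ≥ 0.80 is conventionally adequate.
Power ≈ 0.95 → the study is adequately powered (power ≥ 0.80).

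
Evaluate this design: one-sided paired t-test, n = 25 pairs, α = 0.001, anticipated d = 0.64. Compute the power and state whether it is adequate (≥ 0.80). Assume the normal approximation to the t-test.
Power ≈ 0.54; the study is underpowered (power < 0.80)

Power calculation (paired t-test, normal approximation):
z_β = d · √n - z_α
z_β = 0.64 · √25 - 3.090
z_β = 0.64 · 5.000 - 3.090
z_β = 0.110

Power = Φ(z_β) = Φ(0.110) ≈ 0.544

Effect size d = 0.64 is medium by Cohen's convention (0.2/0.5/0.8).

Threshold: power ≥ 0.80 is conventionally adequate.
Power ≈ 0.54 → the study is underpowered (power < 0.80).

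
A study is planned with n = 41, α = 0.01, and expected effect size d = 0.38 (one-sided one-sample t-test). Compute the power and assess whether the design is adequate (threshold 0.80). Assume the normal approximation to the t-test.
Power ≈ 0.54; the study is underpowered (power < 0.80)

Power calculation (one-sample t-test, normal approximation):
z_β = d · √n - z_α
z_β = 0.38 · √41 - 2.326
z_β = 0.38 · 6.403 - 2.326
z_β = 0.107

Power = Φ(z_β) = Φ(0.107) ≈ 0.543

Effect size d = 0.38 is small by Cohen's convention (0.2/0.5/0.8).

Threshold: power ≥ 0.80 is conventionally adequate.
Power ≈ 0.54 → the study is underpowered (power < 0.80).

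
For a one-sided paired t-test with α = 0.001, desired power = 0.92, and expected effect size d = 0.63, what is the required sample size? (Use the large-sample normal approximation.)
n = 51 pairs

Sample size formula (paired t-test, normal approximation):
n = ((z_α + z_β) / d)²

z_α = 3.090 (for α = 0.001, one-sided)
z_β = 1.405 (for power = 0.92)
d = 0.63

n = ((3.090 + 1.405) / 0.63)²
n = (7.135)²
n ≈ 50.91
Round up to the next whole number: n = 51 pairs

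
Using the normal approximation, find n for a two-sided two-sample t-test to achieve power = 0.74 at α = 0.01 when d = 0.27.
n = 285 per group

Sample size formula (two-sample t-test, normal approximation):
n = 2 · ((z_{α/2} + z_β) / d)²

z_{α/2} = 2.576 (for α = 0.01, two-sided)
z_β = 0.643 (for power = 0.74)
d = 0.27

n = 2 · ((2.576 + 0.643) / 0.27)²
n = 2 · (11.922)²
n ≈ 284.27
Round up to the next whole number: n = 285 per group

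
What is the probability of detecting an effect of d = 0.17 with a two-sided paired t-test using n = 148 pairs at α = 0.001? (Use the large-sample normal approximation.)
Power ≈ 0.11

Power calculation (paired t-test, normal approximation):
z_β = d · √n - z_{α/2}
z_β = 0.17 · √148 - 3.291
z_β = 0.17 · 12.166 - 3.291
z_β = -1.222

Power = Φ(z_β) = Φ(-1.222) ≈ 0.111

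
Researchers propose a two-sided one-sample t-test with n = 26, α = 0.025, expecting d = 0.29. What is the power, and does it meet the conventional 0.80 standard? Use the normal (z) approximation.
Power ≈ 0.22; the study is underpowered (power < 0.80)

Power calculation (one-sample t-test, normal approximation):
z_β = d · √n - z_{α/2}
z_β = 0.29 · √26 - 2.241
z_β = 0.29 · 5.099 - 2.241
z_β = -0.763

Power = Φ(z_β) = Φ(-0.763) ≈ 0.223

Effect size d = 0.29 is small by Cohen's convention (0.2/0.5/0.8).

Threshold: power ≥ 0.80 is conventionally adequate.
Power ≈ 0.22 → the study is underpowered (power < 0.80).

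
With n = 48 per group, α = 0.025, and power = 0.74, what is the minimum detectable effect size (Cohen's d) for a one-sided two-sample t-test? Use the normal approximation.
d ≈ 0.53

Minimum detectable effect (two-sample t-test, normal approximation):
d = (z_α + z_β) / √(n/2)
d = (1.960 + 0.643) / √(48/2)
d = 2.603 / 4.899
d ≈ 0.53

By Cohen's convention (0.2 small / 0.5 medium / 0.8 large): medium effect.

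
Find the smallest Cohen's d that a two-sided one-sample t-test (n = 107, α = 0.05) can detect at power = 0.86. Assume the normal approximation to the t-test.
d ≈ 0.29

Minimum detectable effect (one-sample t-test, normal approximation):
d = (z_{α/2} + z_β) / √n
d = (1.960 + 1.080) / √107
d = 3.040 / 10.344
d ≈ 0.29

By Cohen's convention (0.2 small / 0.5 medium / 0.8 large): small effect.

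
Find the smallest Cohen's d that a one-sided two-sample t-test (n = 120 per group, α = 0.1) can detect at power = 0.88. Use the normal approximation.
d ≈ 0.32

Minimum detectable effect (two-sample t-test, normal approximation):
d = (z_α + z_β) / √(n/2)
d = (1.282 + 1.175) / √(120/2)
d = 2.457 / 7.746
d ≈ 0.32

By Cohen's convention (0.2 small / 0.5 medium / 0.8 large): small effect.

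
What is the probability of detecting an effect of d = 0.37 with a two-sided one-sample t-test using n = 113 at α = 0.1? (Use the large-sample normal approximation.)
Power ≈ 0.99

Power calculation (one-sample t-test, normal approximation):
z_β = d · √n - z_{α/2}
z_β = 0.37 · √113 - 1.645
z_β = 0.37 · 10.630 - 1.645
z_β = 2.288

Power = Φ(z_β) = Φ(2.288) ≈ 0.989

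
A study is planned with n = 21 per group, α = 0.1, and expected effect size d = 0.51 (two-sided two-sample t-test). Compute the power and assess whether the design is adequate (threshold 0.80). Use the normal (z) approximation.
Power ≈ 0.50; the study is underpowered (power < 0.80)

Power calculation (two-sample t-test, normal approximation):
z_β = d · √(n/2) - z_{α/2}
z_β = 0.51 · √(21/2) - 1.645
z_β = 0.51 · 3.240 - 1.645
z_β = 0.008

Power = Φ(z_β) = Φ(0.008) ≈ 0.503

Effect size d = 0.51 is medium by Cohen's convention (0.2/0.5/0.8).

Threshold: power ≥ 0.80 is conventionally adequate.
Power ≈ 0.50 → the study is underpowered (power < 0.80).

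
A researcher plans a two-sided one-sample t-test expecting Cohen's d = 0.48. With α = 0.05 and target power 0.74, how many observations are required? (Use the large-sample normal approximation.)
n = 30

Sample size formula (one-sample t-test, normal approximation):
n = ((z_{α/2} + z_β) / d)²

z_{α/2} = 1.960 (for α = 0.05, two-sided)
z_β = 0.643 (for power = 0.74)
d = 0.48

n = ((1.960 + 0.643) / 0.48)²
n = (5.423)²
n ≈ 29.41
Round up to the next whole number: n = 30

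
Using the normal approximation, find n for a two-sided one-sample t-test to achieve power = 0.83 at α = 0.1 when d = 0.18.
n = 209

Sample size formula (one-sample t-test, normal approximation):
n = ((z_{α/2} + z_β) / d)²

z_{α/2} = 1.645 (for α = 0.1, two-sided)
z_β = 0.954 (for power = 0.83)
d = 0.18

n = ((1.645 + 0.954) / 0.18)²
n = (14.439)²
n ≈ 208.48
Round up to the next whole number: n = 209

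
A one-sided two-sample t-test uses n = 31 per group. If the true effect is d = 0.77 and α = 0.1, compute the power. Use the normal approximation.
Power ≈ 0.96

Power calculation (two-sample t-test, normal approximation):
z_β = d · √(n/2) - z_α
z_β = 0.77 · √(31/2) - 1.282
z_β = 0.77 · 3.937 - 1.282
z_β = 1.750

Power = Φ(z_β) = Φ(1.750) ≈ 0.960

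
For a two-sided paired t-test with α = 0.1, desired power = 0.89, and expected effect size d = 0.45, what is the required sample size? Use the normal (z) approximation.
n = 41 pairs

Sample size formula (paired t-test, normal approximation):
n = ((z_{α/2} + z_β) / d)²

z_{α/2} = 1.645 (for α = 0.1, two-sided)
z_β = 1.227 (for power = 0.89)
d = 0.45

n = ((1.645 + 1.227) / 0.45)²
n = (6.382)²
n ≈ 40.73
Round up to the next whole number: n = 41 pairs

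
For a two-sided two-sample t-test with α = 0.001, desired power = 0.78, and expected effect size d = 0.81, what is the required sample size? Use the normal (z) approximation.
n = 51 per group

Sample size formula (two-sample t-test, normal approximation):
n = 2 · ((z_{α/2} + z_β) / d)²

z_{α/2} = 3.291 (for α = 0.001, two-sided)
z_β = 0.772 (for power = 0.78)
d = 0.81

n = 2 · ((3.291 + 0.772) / 0.81)²
n = 2 · (5.016)²
n ≈ 50.32
Round up to the next whole number: n = 51 per group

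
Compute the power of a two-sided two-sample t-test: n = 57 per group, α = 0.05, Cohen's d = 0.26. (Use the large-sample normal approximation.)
Power ≈ 0.28

Power calculation (two-sample t-test, normal approximation):
z_β = d · √(n/2) - z_{α/2}
z_β = 0.26 · √(57/2) - 1.960
z_β = 0.26 · 5.339 - 1.960
z_β = -0.572

Power = Φ(z_β) = Φ(-0.572) ≈ 0.284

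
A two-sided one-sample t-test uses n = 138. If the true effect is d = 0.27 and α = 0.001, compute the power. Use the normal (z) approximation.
Power ≈ 0.45

Power calculation (one-sample t-test, normal approximation):
z_β = d · √n - z_{α/2}
z_β = 0.27 · √138 - 3.291
z_β = 0.27 · 11.747 - 3.291
z_β = -0.119

Power = Φ(z_β) = Φ(-0.119) ≈ 0.453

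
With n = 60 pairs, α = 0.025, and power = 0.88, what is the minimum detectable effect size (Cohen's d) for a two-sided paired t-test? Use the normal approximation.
d ≈ 0.44

Minimum detectable effect (paired t-test, normal approximation):
d = (z_{α/2} + z_β) / √n
d = (2.241 + 1.175) / √60
d = 3.416 / 7.746
d ≈ 0.44

By Cohen's convention (0.2 small / 0.5 medium / 0.8 large): small effect.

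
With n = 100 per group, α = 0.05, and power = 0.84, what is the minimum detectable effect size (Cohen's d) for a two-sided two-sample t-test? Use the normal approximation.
d ≈ 0.42

Minimum detectable effect (two-sample t-test, normal approximation):
d = (z_{α/2} + z_β) / √(n/2)
d = (1.960 + 0.994) / √(100/2)
d = 2.954 / 7.071
d ≈ 0.42

By Cohen's convention (0.2 small / 0.5 medium / 0.8 large): small effect.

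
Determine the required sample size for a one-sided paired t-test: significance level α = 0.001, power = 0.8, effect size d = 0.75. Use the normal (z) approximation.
n = 28 pairs

Sample size formula (paired t-test, normal approximation):
n = ((z_α + z_β) / d)²

z_α = 3.090 (for α = 0.001, one-sided)
z_β = 0.842 (for power = 0.8)
d = 0.75

n = ((3.090 + 0.842) / 0.75)²
n = (5.243)²
n ≈ 27.49
Round up to the next whole number: n = 28 pairs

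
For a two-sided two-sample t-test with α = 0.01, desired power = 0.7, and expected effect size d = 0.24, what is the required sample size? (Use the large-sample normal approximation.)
n = 334 per group

Sample size formula (two-sample t-test, normal approximation):
n = 2 · ((z_{α/2} + z_β) / d)²

z_{α/2} = 2.576 (for α = 0.01, two-sided)
z_β = 0.524 (for power = 0.7)
d = 0.24

n = 2 · ((2.576 + 0.524) / 0.24)²
n = 2 · (12.917)²
n ≈ 333.70
Round up to the next whole number: n = 334 per group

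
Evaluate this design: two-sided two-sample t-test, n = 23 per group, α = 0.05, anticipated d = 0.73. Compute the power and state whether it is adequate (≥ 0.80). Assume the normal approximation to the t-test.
Power ≈ 0.70; the study is underpowered (power < 0.80)

Power calculation (two-sample t-test, normal approximation):
z_β = d · √(n/2) - z_{α/2}
z_β = 0.73 · √(23/2) - 1.960
z_β = 0.73 · 3.391 - 1.960
z_β = 0.516

Power = Φ(z_β) = Φ(0.516) ≈ 0.697

Effect size d = 0.73 is medium by Cohen's convention (0.2/0.5/0.8).

Threshold: power ≥ 0.80 is conventionally adequate.
Power ≈ 0.70 → the study is underpowered (power < 0.80).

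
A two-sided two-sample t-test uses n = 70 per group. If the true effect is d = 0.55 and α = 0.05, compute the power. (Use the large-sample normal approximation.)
Power ≈ 0.90

Power calculation (two-sample t-test, normal approximation):
z_β = d · √(n/2) - z_{α/2}
z_β = 0.55 · √(70/2) - 1.960
z_β = 0.55 · 5.916 - 1.960
z_β = 1.294

Power = Φ(z_β) = Φ(1.294) ≈ 0.902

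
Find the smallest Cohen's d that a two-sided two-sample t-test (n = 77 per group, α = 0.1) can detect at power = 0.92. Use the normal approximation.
d ≈ 0.49

Minimum detectable effect (two-sample t-test, normal approximation):
d = (z_{α/2} + z_β) / √(n/2)
d = (1.645 + 1.405) / √(77/2)
d = 3.050 / 6.205
d ≈ 0.49

By Cohen's convention (0.2 small / 0.5 medium / 0.8 large): small effect.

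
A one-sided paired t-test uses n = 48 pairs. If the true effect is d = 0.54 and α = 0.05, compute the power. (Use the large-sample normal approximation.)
Power ≈ 0.98

Power calculation (paired t-test, normal approximation):
z_β = d · √n - z_α
z_β = 0.54 · √48 - 1.645
z_β = 0.54 · 6.928 - 1.645
z_β = 2.096

Power = Φ(z_β) = Φ(2.096) ≈ 0.982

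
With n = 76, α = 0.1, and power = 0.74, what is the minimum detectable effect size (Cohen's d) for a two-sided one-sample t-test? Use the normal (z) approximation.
d ≈ 0.26

Minimum detectable effect (one-sample t-test, normal approximation):
d = (z_{α/2} + z_β) / √n
d = (1.645 + 0.643) / √76
d = 2.288 / 8.718
d ≈ 0.26

By Cohen's convention (0.2 small / 0.5 medium / 0.8 large): small effect.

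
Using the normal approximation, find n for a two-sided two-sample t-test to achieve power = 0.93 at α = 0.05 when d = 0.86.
n = 32 per group

Sample size formula (two-sample t-test, normal approximation):
n = 2 · ((z_{α/2} + z_β) / d)²

z_{α/2} = 1.960 (for α = 0.05, two-sided)
z_β = 1.476 (for power = 0.93)
d = 0.86

n = 2 · ((1.960 + 1.476) / 0.86)²
n = 2 · (3.995)²
n ≈ 31.92
Round up to the next whole number: n = 32 per group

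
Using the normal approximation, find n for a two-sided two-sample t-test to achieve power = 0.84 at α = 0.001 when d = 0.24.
n = 638 per group

Sample size formula (two-sample t-test, normal approximation):
n = 2 · ((z_{α/2} + z_β) / d)²

z_{α/2} = 3.291 (for α = 0.001, two-sided)
z_β = 0.994 (for power = 0.84)
d = 0.24

n = 2 · ((3.291 + 0.994) / 0.24)²
n = 2 · (17.854)²
n ≈ 637.53
Round up to the next whole number: n = 638 per group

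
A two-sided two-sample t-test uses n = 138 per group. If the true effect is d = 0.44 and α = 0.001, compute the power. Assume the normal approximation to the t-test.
Power ≈ 0.64

Power calculation (two-sample t-test, normal approximation):
z_β = d · √(n/2) - z_{α/2}
z_β = 0.44 · √(138/2) - 3.291
z_β = 0.44 · 8.307 - 3.291
z_β = 0.364

Power = Φ(z_β) = Φ(0.364) ≈ 0.642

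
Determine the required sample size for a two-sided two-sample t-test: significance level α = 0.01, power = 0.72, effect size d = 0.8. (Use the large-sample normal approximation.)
n = 32 per group

Sample size formula (two-sample t-test, normal approximation):
n = 2 · ((z_{α/2} + z_β) / d)²

z_{α/2} = 2.576 (for α = 0.01, two-sided)
z_β = 0.583 (for power = 0.72)
d = 0.8

n = 2 · ((2.576 + 0.583) / 0.8)²
n = 2 · (3.949)²
n ≈ 31.19
Round up to the next whole number: n = 32 per group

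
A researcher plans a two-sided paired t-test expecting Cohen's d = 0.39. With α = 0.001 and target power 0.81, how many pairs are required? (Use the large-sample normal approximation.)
n = 115 pairs

Sample size formula (paired t-test, normal approximation):
n = ((z_{α/2} + z_β) / d)²

z_{α/2} = 3.291 (for α = 0.001, two-sided)
z_β = 0.878 (for power = 0.81)
d = 0.39

n = ((3.291 + 0.878) / 0.39)²
n = (10.690)²
n ≈ 114.28
Round up to the next whole number: n = 115 pairs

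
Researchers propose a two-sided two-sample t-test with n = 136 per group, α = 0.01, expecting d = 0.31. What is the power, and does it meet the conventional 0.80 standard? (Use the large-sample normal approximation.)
Power ≈ 0.49; the study is underpowered (power < 0.80)

Power calculation (two-sample t-test, normal approximation):
z_β = d · √(n/2) - z_{α/2}
z_β = 0.31 · √(136/2) - 2.576
z_β = 0.31 · 8.246 - 2.576
z_β = -0.020

Power = Φ(z_β) = Φ(-0.020) ≈ 0.492

Effect size d = 0.31 is small by Cohen's convention (0.2/0.5/0.8).

Threshold: power ≥ 0.80 is conventionally adequate.
Power ≈ 0.49 → the study is underpowered (power < 0.80).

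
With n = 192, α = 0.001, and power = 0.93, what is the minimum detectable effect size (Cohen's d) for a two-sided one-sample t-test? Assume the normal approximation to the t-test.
d ≈ 0.34

Minimum detectable effect (one-sample t-test, normal approximation):
d = (z_{α/2} + z_β) / √n
d = (3.291 + 1.476) / √192
d = 4.766 / 13.856
d ≈ 0.34

By Cohen's convention (0.2 small / 0.5 medium / 0.8 large): small effect.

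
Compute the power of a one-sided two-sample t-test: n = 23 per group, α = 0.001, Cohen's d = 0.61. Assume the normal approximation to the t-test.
Power ≈ 0.15

Power calculation (two-sample t-test, normal approximation):
z_β = d · √(n/2) - z_α
z_β = 0.61 · √(23/2) - 3.090
z_β = 0.61 · 3.391 - 3.090
z_β = -1.022

Power = Φ(z_β) = Φ(-1.022) ≈ 0.153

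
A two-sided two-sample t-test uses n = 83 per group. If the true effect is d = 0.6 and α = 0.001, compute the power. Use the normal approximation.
Power ≈ 0.72

Power calculation (two-sample t-test, normal approximation):
z_β = d · √(n/2) - z_{α/2}
z_β = 0.6 · √(83/2) - 3.291
z_β = 0.6 · 6.442 - 3.291
z_β = 0.575

Power = Φ(z_β) = Φ(0.575) ≈ 0.717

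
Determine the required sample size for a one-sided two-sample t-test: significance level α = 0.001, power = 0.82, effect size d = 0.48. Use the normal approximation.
n = 140 per group

Sample size formula (two-sample t-test, normal approximation):
n = 2 · ((z_α + z_β) / d)²

z_α = 3.090 (for α = 0.001, one-sided)
z_β = 0.915 (for power = 0.82)
d = 0.48

n = 2 · ((3.090 + 0.915) / 0.48)²
n = 2 · (8.344)²
n ≈ 139.24
Round up to the next whole number: n = 140 per group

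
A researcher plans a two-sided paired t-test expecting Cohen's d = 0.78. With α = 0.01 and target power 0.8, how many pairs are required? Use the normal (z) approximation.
n = 20 pairs

Sample size formula (paired t-test, normal approximation):
n = ((z_{α/2} + z_β) / d)²

z_{α/2} = 2.576 (for α = 0.01, two-sided)
z_β = 0.842 (for power = 0.8)
d = 0.78

n = ((2.576 + 0.842) / 0.78)²
n = (4.382)²
n ≈ 19.20
Round up to the next whole number: n = 20 pairs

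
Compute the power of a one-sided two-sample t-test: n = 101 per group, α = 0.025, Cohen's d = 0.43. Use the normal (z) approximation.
Power ≈ 0.86

Power calculation (two-sample t-test, normal approximation):
z_β = d · √(n/2) - z_α
z_β = 0.43 · √(101/2) - 1.960
z_β = 0.43 · 7.106 - 1.960
z_β = 1.096

Power = Φ(z_β) = Φ(1.096) ≈ 0.863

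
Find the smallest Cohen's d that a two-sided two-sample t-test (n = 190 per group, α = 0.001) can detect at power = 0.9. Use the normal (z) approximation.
d ≈ 0.47

Minimum detectable effect (two-sample t-test, normal approximation):
d = (z_{α/2} + z_β) / √(n/2)
d = (3.291 + 1.282) / √(190/2)
d = 4.572 / 9.747
d ≈ 0.47

By Cohen's convention (0.2 small / 0.5 medium / 0.8 large): small effect.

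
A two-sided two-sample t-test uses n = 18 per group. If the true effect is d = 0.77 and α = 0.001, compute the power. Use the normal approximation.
Power ≈ 0.16

Power calculation (two-sample t-test, normal approximation):
z_β = d · √(n/2) - z_{α/2}
z_β = 0.77 · √(18/2) - 3.291
z_β = 0.77 · 3.000 - 3.291
z_β = -0.981

Power = Φ(z_β) = Φ(-0.981) ≈ 0.163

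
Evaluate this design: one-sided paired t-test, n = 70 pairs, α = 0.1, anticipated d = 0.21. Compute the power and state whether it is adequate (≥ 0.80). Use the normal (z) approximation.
Power ≈ 0.68; the study is underpowered (power < 0.80)

Power calculation (paired t-test, normal approximation):
z_β = d · √n - z_α
z_β = 0.21 · √70 - 1.282
z_β = 0.21 · 8.367 - 1.282
z_β = 0.475

Power = Φ(z_β) = Φ(0.475) ≈ 0.683

Effect size d = 0.21 is small by Cohen's convention (0.2/0.5/0.8).

Threshold: power ≥ 0.80 is conventionally adequate.
Power ≈ 0.68 → the study is underpowered (power < 0.80).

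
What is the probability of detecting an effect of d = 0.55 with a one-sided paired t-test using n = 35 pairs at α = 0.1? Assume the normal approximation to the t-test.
Power ≈ 0.98

Power calculation (paired t-test, normal approximation):
z_β = d · √n - z_α
z_β = 0.55 · √35 - 1.282
z_β = 0.55 · 5.916 - 1.282
z_β = 1.972

Power = Φ(z_β) = Φ(1.972) ≈ 0.976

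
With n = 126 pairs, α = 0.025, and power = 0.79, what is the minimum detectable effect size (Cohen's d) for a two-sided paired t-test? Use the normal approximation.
d ≈ 0.27

Minimum detectable effect (paired t-test, normal approximation):
d = (z_{α/2} + z_β) / √n
d = (2.241 + 0.806) / √126
d = 3.048 / 11.225
d ≈ 0.27

By Cohen's convention (0.2 small / 0.5 medium / 0.8 large): small effect.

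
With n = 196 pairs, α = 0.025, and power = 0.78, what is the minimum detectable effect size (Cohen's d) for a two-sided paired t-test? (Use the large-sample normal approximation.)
d ≈ 0.22

Minimum detectable effect (paired t-test, normal approximation):
d = (z_{α/2} + z_β) / √n
d = (2.241 + 0.772) / √196
d = 3.014 / 14.000
d ≈ 0.22

By Cohen's convention (0.2 small / 0.5 medium / 0.8 large): small effect.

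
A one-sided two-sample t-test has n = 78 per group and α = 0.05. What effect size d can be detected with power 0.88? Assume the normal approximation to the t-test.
d ≈ 0.45

Minimum detectable effect (two-sample t-test, normal approximation):
d = (z_α + z_β) / √(n/2)
d = (1.645 + 1.175) / √(78/2)
d = 2.820 / 6.245
d ≈ 0.45

By Cohen's convention (0.2 small / 0.5 medium / 0.8 large): small effect.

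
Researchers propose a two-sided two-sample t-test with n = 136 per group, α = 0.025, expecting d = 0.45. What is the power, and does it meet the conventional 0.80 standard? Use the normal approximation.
Power ≈ 0.93; the study is adequately powered (power ≥ 0.80)

Power calculation (two-sample t-test, normal approximation):
z_β = d · √(n/2) - z_{α/2}
z_β = 0.45 · √(136/2) - 2.241
z_β = 0.45 · 8.246 - 2.241
z_β = 1.469

Power = Φ(z_β) = Φ(1.469) ≈ 0.929

Effect size d = 0.45 is small by Cohen's convention (0.2/0.5/0.8).

Threshold: power ≥ 0.80 is conventionally adequate.
Power ≈ 0.93 → the study is adequately powered (power ≥ 0.80).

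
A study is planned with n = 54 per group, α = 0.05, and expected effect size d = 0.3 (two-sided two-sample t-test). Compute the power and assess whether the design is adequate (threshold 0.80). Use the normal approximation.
Power ≈ 0.34; the study is underpowered (power < 0.80)

Power calculation (two-sample t-test, normal approximation):
z_β = d · √(n/2) - z_{α/2}
z_β = 0.3 · √(54/2) - 1.960
z_β = 0.3 · 5.196 - 1.960
z_β = -0.401

Power = Φ(z_β) = Φ(-0.401) ≈ 0.344

Effect size d = 0.3 is small by Cohen's convention (0.2/0.5/0.8).

Threshold: power ≥ 0.80 is conventionally adequate.
Power ≈ 0.34 → the study is underpowered (power < 0.80).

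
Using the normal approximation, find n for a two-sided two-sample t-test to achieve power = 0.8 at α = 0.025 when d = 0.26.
n = 282 per group

Sample size formula (two-sample t-test, normal approximation):
n = 2 · ((z_{α/2} + z_β) / d)²

z_{α/2} = 2.241 (for α = 0.025, two-sided)
z_β = 0.842 (for power = 0.8)
d = 0.26

n = 2 · ((2.241 + 0.842) / 0.26)²
n = 2 · (11.858)²
n ≈ 281.22
Round up to the next whole number: n = 282 per group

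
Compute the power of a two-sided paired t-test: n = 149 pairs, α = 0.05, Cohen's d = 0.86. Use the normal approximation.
Power ≈ 1.00

Power calculation (paired t-test, normal approximation):
z_β = d · √n - z_{α/2}
z_β = 0.86 · √149 - 1.960
z_β = 0.86 · 12.207 - 1.960
z_β = 8.538

Power = Φ(z_β) = Φ(8.538) ≈ 1.000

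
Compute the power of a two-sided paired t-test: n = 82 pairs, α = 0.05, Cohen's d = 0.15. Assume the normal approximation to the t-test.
Power ≈ 0.27

Power calculation (paired t-test, normal approximation):
z_β = d · √n - z_{α/2}
z_β = 0.15 · √82 - 1.960
z_β = 0.15 · 9.055 - 1.960
z_β = -0.602

Power = Φ(z_β) = Φ(-0.602) ≈ 0.274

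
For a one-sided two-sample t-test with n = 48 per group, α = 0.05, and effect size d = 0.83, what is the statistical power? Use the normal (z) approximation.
Power ≈ 0.99

Power calculation (two-sample t-test, normal approximation):
z_β = d · √(n/2) - z_α
z_β = 0.83 · √(48/2) - 1.645
z_β = 0.83 · 4.899 - 1.645
z_β = 2.421

Power = Φ(z_β) = Φ(2.421) ≈ 0.992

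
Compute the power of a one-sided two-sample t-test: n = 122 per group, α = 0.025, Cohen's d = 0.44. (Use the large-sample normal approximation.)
Power ≈ 0.93

Power calculation (two-sample t-test, normal approximation):
z_β = d · √(n/2) - z_α
z_β = 0.44 · √(122/2) - 1.960
z_β = 0.44 · 7.810 - 1.960
z_β = 1.477

Power = Φ(z_β) = Φ(1.477) ≈ 0.930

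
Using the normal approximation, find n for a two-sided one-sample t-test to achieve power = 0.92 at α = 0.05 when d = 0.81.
n = 18

Sample size formula (one-sample t-test, normal approximation):
n = ((z_{α/2} + z_β) / d)²

z_{α/2} = 1.960 (for α = 0.05, two-sided)
z_β = 1.405 (for power = 0.92)
d = 0.81

n = ((1.960 + 1.405) / 0.81)²
n = (4.154)²
n ≈ 17.26
Round up to the next whole number: n = 18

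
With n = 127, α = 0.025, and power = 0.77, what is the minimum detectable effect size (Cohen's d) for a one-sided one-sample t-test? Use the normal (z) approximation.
d ≈ 0.24

Minimum detectable effect (one-sample t-test, normal approximation):
d = (z_α + z_β) / √n
d = (1.960 + 0.739) / √127
d = 2.699 / 11.269
d ≈ 0.24

By Cohen's convention (0.2 small / 0.5 medium / 0.8 large): small effect.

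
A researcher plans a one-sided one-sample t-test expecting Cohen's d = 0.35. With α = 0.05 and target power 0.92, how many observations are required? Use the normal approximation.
n = 76

Sample size formula (one-sample t-test, normal approximation):
n = ((z_α + z_β) / d)²

z_α = 1.645 (for α = 0.05, one-sided)
z_β = 1.405 (for power = 0.92)
d = 0.35

n = ((1.645 + 1.405) / 0.35)²
n = (8.714)²
n ≈ 75.93
Round up to the next whole number: n = 76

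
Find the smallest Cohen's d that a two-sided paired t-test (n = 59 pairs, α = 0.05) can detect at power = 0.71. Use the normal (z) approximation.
d ≈ 0.33

Minimum detectable effect (paired t-test, normal approximation):
d = (z_{α/2} + z_β) / √n
d = (1.960 + 0.553) / √59
d = 2.513 / 7.681
d ≈ 0.33

By Cohen's convention (0.2 small / 0.5 medium / 0.8 large): small effect.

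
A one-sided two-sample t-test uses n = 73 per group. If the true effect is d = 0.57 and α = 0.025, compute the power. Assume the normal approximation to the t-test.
Power ≈ 0.93

Power calculation (two-sample t-test, normal approximation):
z_β = d · √(n/2) - z_α
z_β = 0.57 · √(73/2) - 1.960
z_β = 0.57 · 6.042 - 1.960
z_β = 1.484

Power = Φ(z_β) = Φ(1.484) ≈ 0.931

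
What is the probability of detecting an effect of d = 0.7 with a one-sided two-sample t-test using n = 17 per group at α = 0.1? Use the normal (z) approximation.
Power ≈ 0.78

Power calculation (two-sample t-test, normal approximation):
z_β = d · √(n/2) - z_α
z_β = 0.7 · √(17/2) - 1.282
z_β = 0.7 · 2.915 - 1.282
z_β = 0.759

Power = Φ(z_β) = Φ(0.759) ≈ 0.776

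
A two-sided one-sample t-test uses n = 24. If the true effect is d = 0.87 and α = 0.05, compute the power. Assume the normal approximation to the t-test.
Power ≈ 0.99

Power calculation (one-sample t-test, normal approximation):
z_β = d · √n - z_{α/2}
z_β = 0.87 · √24 - 1.960
z_β = 0.87 · 4.899 - 1.960
z_β = 2.302

Power = Φ(z_β) = Φ(2.302) ≈ 0.989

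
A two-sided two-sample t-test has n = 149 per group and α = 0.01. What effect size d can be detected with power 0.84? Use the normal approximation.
d ≈ 0.41

Minimum detectable effect (two-sample t-test, normal approximation):
d = (z_{α/2} + z_β) / √(n/2)
d = (2.576 + 0.994) / √(149/2)
d = 3.570 / 8.631
d ≈ 0.41

By Cohen's convention (0.2 small / 0.5 medium / 0.8 large): small effect.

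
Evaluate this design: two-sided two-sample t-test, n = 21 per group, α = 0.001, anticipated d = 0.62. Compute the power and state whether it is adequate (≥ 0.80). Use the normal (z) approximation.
Power ≈ 0.10; the study is underpowered (power < 0.80)

Power calculation (two-sample t-test, normal approximation):
z_β = d · √(n/2) - z_{α/2}
z_β = 0.62 · √(21/2) - 3.291
z_β = 0.62 · 3.240 - 3.291
z_β = -1.281

Power = Φ(z_β) = Φ(-1.281) ≈ 0.100

Effect size d = 0.62 is medium by Cohen's convention (0.2/0.5/0.8).

Threshold: power ≥ 0.80 is conventionally adequate.
Power ≈ 0.10 → the study is underpowered (power < 0.80).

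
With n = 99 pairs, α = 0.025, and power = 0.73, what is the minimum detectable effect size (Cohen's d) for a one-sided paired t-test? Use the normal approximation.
d ≈ 0.26

Minimum detectable effect (paired t-test, normal approximation):
d = (z_α + z_β) / √n
d = (1.960 + 0.613) / √99
d = 2.573 / 9.950
d ≈ 0.26

By Cohen's convention (0.2 small / 0.5 medium / 0.8 large): small effect.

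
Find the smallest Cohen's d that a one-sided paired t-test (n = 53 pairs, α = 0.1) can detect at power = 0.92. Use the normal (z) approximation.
d ≈ 0.37

Minimum detectable effect (paired t-test, normal approximation):
d = (z_α + z_β) / √n
d = (1.282 + 1.405) / √53
d = 2.687 / 7.280
d ≈ 0.37

By Cohen's convention (0.2 small / 0.5 medium / 0.8 large): small effect.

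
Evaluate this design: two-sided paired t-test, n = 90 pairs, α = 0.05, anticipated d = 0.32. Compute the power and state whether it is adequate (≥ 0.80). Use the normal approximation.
Power ≈ 0.86; the study is adequately powered (power ≥ 0.80)

Power calculation (paired t-test, normal approximation):
z_β = d · √n - z_{α/2}
z_β = 0.32 · √90 - 1.960
z_β = 0.32 · 9.487 - 1.960
z_β = 1.076

Power = Φ(z_β) = Φ(1.076) ≈ 0.859

Effect size d = 0.32 is small by Cohen's convention (0.2/0.5/0.8).

Threshold: power ≥ 0.80 is conventionally adequate.
Power ≈ 0.86 → the study is adequately powered (power ≥ 0.80).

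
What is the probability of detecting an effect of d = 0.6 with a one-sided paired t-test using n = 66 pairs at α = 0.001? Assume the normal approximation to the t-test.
Power ≈ 0.96

Power calculation (paired t-test, normal approximation):
z_β = d · √n - z_α
z_β = 0.6 · √66 - 3.090
z_β = 0.6 · 8.124 - 3.090
z_β = 1.784

Power = Φ(z_β) = Φ(1.784) ≈ 0.963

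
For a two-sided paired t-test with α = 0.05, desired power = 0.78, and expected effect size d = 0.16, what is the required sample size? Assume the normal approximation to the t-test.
n = 292 pairs

Sample size formula (paired t-test, normal approximation):
n = ((z_{α/2} + z_β) / d)²

z_{α/2} = 1.960 (for α = 0.05, two-sided)
z_β = 0.772 (for power = 0.78)
d = 0.16

n = ((1.960 + 0.772) / 0.16)²
n = (17.075)²
n ≈ 291.56
Round up to the next whole number: n = 292 pairs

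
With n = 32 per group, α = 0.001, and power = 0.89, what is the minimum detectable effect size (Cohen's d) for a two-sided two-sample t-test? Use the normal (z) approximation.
d ≈ 1.13

Minimum detectable effect (two-sample t-test, normal approximation):
d = (z_{α/2} + z_β) / √(n/2)
d = (3.291 + 1.227) / √(32/2)
d = 4.517 / 4.000
d ≈ 1.13

By Cohen's convention (0.2 small / 0.5 medium / 0.8 large): large effect.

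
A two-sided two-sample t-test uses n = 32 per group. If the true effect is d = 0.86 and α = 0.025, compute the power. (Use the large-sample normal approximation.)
Power ≈ 0.88

Power calculation (two-sample t-test, normal approximation):
z_β = d · √(n/2) - z_{α/2}
z_β = 0.86 · √(32/2) - 2.241
z_β = 0.86 · 4.000 - 2.241
z_β = 1.199

Power = Φ(z_β) = Φ(1.199) ≈ 0.885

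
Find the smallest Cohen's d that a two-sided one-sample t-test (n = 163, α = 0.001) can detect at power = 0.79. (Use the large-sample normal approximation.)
d ≈ 0.32

Minimum detectable effect (one-sample t-test, normal approximation):
d = (z_{α/2} + z_β) / √n
d = (3.291 + 0.806) / √163
d = 4.097 / 12.767
d ≈ 0.32

By Cohen's convention (0.2 small / 0.5 medium / 0.8 large): small effect.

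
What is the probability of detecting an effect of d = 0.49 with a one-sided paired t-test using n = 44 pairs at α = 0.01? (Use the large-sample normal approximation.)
Power ≈ 0.82

Power calculation (paired t-test, normal approximation):
z_β = d · √n - z_α
z_β = 0.49 · √44 - 2.326
z_β = 0.49 · 6.633 - 2.326
z_β = 0.924

Power = Φ(z_β) = Φ(0.924) ≈ 0.822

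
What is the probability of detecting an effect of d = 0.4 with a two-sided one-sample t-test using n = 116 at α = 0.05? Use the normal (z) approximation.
Power ≈ 0.99

Power calculation (one-sample t-test, normal approximation):
z_β = d · √n - z_{α/2}
z_β = 0.4 · √116 - 1.960
z_β = 0.4 · 10.770 - 1.960
z_β = 2.348

Power = Φ(z_β) = Φ(2.348) ≈ 0.991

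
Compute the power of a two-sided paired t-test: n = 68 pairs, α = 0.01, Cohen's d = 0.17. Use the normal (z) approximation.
Power ≈ 0.12

Power calculation (paired t-test, normal approximation):
z_β = d · √n - z_{α/2}
z_β = 0.17 · √68 - 2.576
z_β = 0.17 · 8.246 - 2.576
z_β = -1.174

Power = Φ(z_β) = Φ(-1.174) ≈ 0.120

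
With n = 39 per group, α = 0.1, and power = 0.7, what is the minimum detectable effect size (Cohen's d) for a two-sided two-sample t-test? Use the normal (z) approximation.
d ≈ 0.49

Minimum detectable effect (two-sample t-test, normal approximation):
d = (z_{α/2} + z_β) / √(n/2)
d = (1.645 + 0.524) / √(39/2)
d = 2.169 / 4.416
d ≈ 0.49

By Cohen's convention (0.2 small / 0.5 medium / 0.8 large): small effect.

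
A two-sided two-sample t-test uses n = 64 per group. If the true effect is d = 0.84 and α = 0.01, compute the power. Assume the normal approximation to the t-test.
Power ≈ 0.99

Power calculation (two-sample t-test, normal approximation):
z_β = d · √(n/2) - z_{α/2}
z_β = 0.84 · √(64/2) - 2.576
z_β = 0.84 · 5.657 - 2.576
z_β = 2.176

Power = Φ(z_β) = Φ(2.176) ≈ 0.985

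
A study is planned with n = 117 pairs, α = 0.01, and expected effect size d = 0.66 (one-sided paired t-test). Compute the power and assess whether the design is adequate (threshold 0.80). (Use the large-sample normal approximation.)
Power ≈ 1.00; the study is adequately powered (power ≥ 0.80)

Power calculation (paired t-test, normal approximation):
z_β = d · √n - z_α
z_β = 0.66 · √117 - 2.326
z_β = 0.66 · 10.817 - 2.326
z_β = 4.813

Power = Φ(z_β) = Φ(4.813) ≈ 1.000

Effect size d = 0.66 is medium by Cohen's convention (0.2/0.5/0.8).

Threshold: power ≥ 0.80 is conventionally adequate.
Power ≈ 1.00 → the study is adequately powered (power ≥ 0.80).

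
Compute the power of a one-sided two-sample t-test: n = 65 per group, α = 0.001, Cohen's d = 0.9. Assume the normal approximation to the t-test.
Power ≈ 0.98

Power calculation (two-sample t-test, normal approximation):
z_β = d · √(n/2) - z_α
z_β = 0.9 · √(65/2) - 3.090
z_β = 0.9 · 5.701 - 3.090
z_β = 2.041

Power = Φ(z_β) = Φ(2.041) ≈ 0.979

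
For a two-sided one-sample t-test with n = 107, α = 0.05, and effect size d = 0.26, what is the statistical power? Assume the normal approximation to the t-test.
Power ≈ 0.77

Power calculation (one-sample t-test, normal approximation):
z_β = d · √n - z_{α/2}
z_β = 0.26 · √107 - 1.960
z_β = 0.26 · 10.344 - 1.960
z_β = 0.729

Power = Φ(z_β) = Φ(0.729) ≈ 0.767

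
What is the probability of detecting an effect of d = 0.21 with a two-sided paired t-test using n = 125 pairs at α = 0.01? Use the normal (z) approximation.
Power ≈ 0.41

Power calculation (paired t-test, normal approximation):
z_β = d · √n - z_{α/2}
z_β = 0.21 · √125 - 2.576
z_β = 0.21 · 11.180 - 2.576
z_β = -0.228

Power = Φ(z_β) = Φ(-0.228) ≈ 0.410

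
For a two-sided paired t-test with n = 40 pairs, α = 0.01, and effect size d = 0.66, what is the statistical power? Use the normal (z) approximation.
Power ≈ 0.95

Power calculation (paired t-test, normal approximation):
z_β = d · √n - z_{α/2}
z_β = 0.66 · √40 - 2.576
z_β = 0.66 · 6.325 - 2.576
z_β = 1.598

Power = Φ(z_β) = Φ(1.598) ≈ 0.945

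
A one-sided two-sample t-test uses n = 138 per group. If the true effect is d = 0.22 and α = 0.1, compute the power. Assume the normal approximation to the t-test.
Power ≈ 0.71

Power calculation (two-sample t-test, normal approximation):
z_β = d · √(n/2) - z_α
z_β = 0.22 · √(138/2) - 1.282
z_β = 0.22 · 8.307 - 1.282
z_β = 0.546

Power = Φ(z_β) = Φ(0.546) ≈ 0.707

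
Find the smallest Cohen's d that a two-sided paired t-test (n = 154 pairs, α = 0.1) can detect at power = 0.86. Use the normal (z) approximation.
d ≈ 0.22

Minimum detectable effect (paired t-test, normal approximation):
d = (z_{α/2} + z_β) / √n
d = (1.645 + 1.080) / √154
d = 2.725 / 12.410
d ≈ 0.22

By Cohen's convention (0.2 small / 0.5 medium / 0.8 large): small effect.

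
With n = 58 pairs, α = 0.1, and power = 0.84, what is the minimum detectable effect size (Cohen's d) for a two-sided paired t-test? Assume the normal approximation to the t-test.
d ≈ 0.35

Minimum detectable effect (paired t-test, normal approximation):
d = (z_{α/2} + z_β) / √n
d = (1.645 + 0.994) / √58
d = 2.639 / 7.616
d ≈ 0.35

By Cohen's convention (0.2 small / 0.5 medium / 0.8 large): small effect.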